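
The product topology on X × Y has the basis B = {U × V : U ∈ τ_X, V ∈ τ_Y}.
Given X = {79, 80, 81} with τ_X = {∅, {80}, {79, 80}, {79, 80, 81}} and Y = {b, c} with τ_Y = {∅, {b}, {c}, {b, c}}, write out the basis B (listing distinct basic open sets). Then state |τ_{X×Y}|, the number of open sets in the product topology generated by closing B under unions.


Basis B = {∅ × ∅, {80} × {b}, {80} × {c}, {79, 80} × {b}, {79, 80} × {c}, {80} × {b, c}, {79, 80, 81} × {b}, {79, 80, 81} × {c}, {79, 80} × {b, c}, {79, 80, 81} × {b, c}}; |τ_{X×Y}| = 16.

Enumerate products U × V with U ∈ τ_X, V ∈ τ_Y (deduplicated):
  ∅ × ∅ = {} (∅)
  {80} × {b} = {(80,b)}
  {80} × {c} = {(80,c)}
  {79, 80} × {b} = {(79,b), (80,b)}
  {79, 80} × {c} = {(79,c), (80,c)}
  {80} × {b, c} = {(80,b), (80,c)}
  {79, 80, 81} × {b} = {(79,b), (80,b), (81,b)}
  {79, 80, 81} × {c} = {(79,c), (80,c), (81,c)}
  {79, 80} × {b, c} = {(79,b), (79,c), (80,b), (80,c)}
  {79, 80, 81} × {b, c} = {(79,b), (79,c), (80,b), (80,c), (81,b), (81,c)}
These 10 distinct sets form the basis B.
Close under arbitrary unions to get τ_{X×Y}; counting gives |τ_{X×Y}| = 16.


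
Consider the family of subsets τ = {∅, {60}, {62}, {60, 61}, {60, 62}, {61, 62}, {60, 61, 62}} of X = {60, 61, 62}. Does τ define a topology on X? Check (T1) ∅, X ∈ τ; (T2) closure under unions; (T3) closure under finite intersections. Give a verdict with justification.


τ is NOT a topology on X.

Axiom (T1): ∅ ∈ τ? Yes; X ∈ τ? Yes.
Axiom (T2/T3): check pairwise unions and intersections of members of τ.
Counterexample for (T3): {60, 61} ∩ {61, 62} = {61} ∉ τ. Therefore τ is NOT a topology.


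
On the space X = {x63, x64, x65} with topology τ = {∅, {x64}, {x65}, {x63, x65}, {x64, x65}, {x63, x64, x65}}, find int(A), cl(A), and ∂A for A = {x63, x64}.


int(A) = {x64}, cl(A) = {x63, x64}, ∂A = {x63}.

Closed sets in (X, τ) are complements of opens:
  closed(X, τ) = {∅, {x63}, {x64}, {x63, x64}, {x63, x65}, {x63, x64, x65}}.
int(A) = ⋃ {U ∈ τ : U ⊆ A}. Opens contained in A: ∅, {x64}.
Taking the union of these: int(A) = {x64}.
cl(A) = ⋂ {C closed : A ⊆ C}. Closed sets containing A: {x63, x64}, {x63, x64, x65}.
Intersecting these: cl(A) = {x63, x64}.
∂A = cl(A) ∖ int(A) = {x63, x64} ∖ {x64} = {x63}.


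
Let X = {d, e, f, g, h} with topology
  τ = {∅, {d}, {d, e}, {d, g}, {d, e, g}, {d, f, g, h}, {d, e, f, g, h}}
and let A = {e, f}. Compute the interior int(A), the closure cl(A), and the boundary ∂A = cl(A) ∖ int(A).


int(A) = ∅, cl(A) = {e, f, h}, ∂A = {e, f, h}.

Closed sets in (X, τ) are complements of opens:
  closed(X, τ) = {∅, {e}, {f, h}, {e, f, h}, {f, g, h}, {e, f, g, h}, {d, e, f, g, h}}.
int(A) = ⋃ {U ∈ τ : U ⊆ A}. Opens contained in A: ∅.
Taking the union of these: int(A) = ∅.
cl(A) = ⋂ {C closed : A ⊆ C}. Closed sets containing A: {e, f, h}, {e, f, g, h}, {d, e, f, g, h}.
Intersecting these: cl(A) = {e, f, h}.
∂A = cl(A) ∖ int(A) = {e, f, h} ∖ ∅ = {e, f, h}.


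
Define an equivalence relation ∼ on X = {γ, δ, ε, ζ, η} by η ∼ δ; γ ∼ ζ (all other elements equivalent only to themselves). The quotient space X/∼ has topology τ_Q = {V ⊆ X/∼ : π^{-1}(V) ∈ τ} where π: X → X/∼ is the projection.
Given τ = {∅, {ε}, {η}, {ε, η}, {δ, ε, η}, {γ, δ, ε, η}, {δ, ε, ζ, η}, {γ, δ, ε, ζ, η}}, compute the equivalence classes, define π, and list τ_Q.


X/∼ = {[γ=ζ], [δ=η], [ε]}; |τ_Q| = 4.

Equivalence classes: [γ=ζ], [δ=η], [ε].
Quotient map π: X → X/∼ sends γ ↦ [γ=ζ], δ ↦ [δ=η], ε ↦ [ε], ζ ↦ [γ=ζ], η ↦ [δ=η].
For each subset V ⊆ X/∼, compute π^{-1}(V) ⊆ X and check whether π^{-1}(V) ∈ τ. V is open in τ_Q iff π^{-1}(V) ∈ τ.
  V = {}: π^{-1}(V) = ∅ ∈ τ ✓.
  V = {[γ=ζ]}: π^{-1}(V) = {γ, ζ} ∉ τ ✗.
  V = {[δ=η]}: π^{-1}(V) = {δ, η} ∉ τ ✗.
  V = {[γ=ζ], [δ=η]}: π^{-1}(V) = {γ, δ, ζ, η} ∉ τ ✗.
  V = {[ε]}: π^{-1}(V) = {ε} ∈ τ ✓.
  V = {[γ=ζ], [ε]}: π^{-1}(V) = {γ, ε, ζ} ∉ τ ✗.
  V = {[δ=η], [ε]}: π^{-1}(V) = {δ, ε, η} ∈ τ ✓.
  V = {[γ=ζ], [δ=η], [ε]}: π^{-1}(V) = {γ, δ, ε, ζ, η} ∈ τ ✓.
Open sets in the quotient: τ_Q = {{}, {[ε]}, {[δ=η], [ε]}, {[γ=ζ], [δ=η], [ε]}} (4 elements).


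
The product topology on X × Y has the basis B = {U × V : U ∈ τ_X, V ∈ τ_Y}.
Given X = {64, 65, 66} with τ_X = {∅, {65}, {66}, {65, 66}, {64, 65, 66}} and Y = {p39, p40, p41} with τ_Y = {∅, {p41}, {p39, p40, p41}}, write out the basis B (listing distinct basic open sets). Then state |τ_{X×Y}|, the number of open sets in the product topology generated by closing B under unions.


Basis B = {∅ × ∅, {65} × {p41}, {66} × {p41}, {65, 66} × {p41}, {64, 65, 66} × {p41}, {65} × {p39, p40, p41}, {66} × {p39, p40, p41}, {65, 66} × {p39, p40, p41}, {64, 65, 66} × {p39, p40, p41}}; |τ_{X×Y}| = 14.

Enumerate products U × V with U ∈ τ_X, V ∈ τ_Y (deduplicated):
  ∅ × ∅ = {} (∅)
  {65} × {p41} = {(65,p41)}
  {66} × {p41} = {(66,p41)}
  {65, 66} × {p41} = {(65,p41), (66,p41)}
  {64, 65, 66} × {p41} = {(64,p41), (65,p41), (66,p41)}
  {65} × {p39, p40, p41} = {(65,p39), (65,p40), (65,p41)}
  {66} × {p39, p40, p41} = {(66,p39), (66,p40), (66,p41)}
  {65, 66} × {p39, p40, p41} = {(65,p39), (65,p40), (65,p41), (66,p39), (66,p40), (66,p41)}
  {64, 65, 66} × {p39, p40, p41} = {(64,p39), (64,p40), (64,p41), (65,p39), (65,p40), (65,p41), (66,p39), (66,p40), (66,p41)}
These 9 distinct sets form the basis B.
Close under arbitrary unions to get τ_{X×Y}; counting gives |τ_{X×Y}| = 14.


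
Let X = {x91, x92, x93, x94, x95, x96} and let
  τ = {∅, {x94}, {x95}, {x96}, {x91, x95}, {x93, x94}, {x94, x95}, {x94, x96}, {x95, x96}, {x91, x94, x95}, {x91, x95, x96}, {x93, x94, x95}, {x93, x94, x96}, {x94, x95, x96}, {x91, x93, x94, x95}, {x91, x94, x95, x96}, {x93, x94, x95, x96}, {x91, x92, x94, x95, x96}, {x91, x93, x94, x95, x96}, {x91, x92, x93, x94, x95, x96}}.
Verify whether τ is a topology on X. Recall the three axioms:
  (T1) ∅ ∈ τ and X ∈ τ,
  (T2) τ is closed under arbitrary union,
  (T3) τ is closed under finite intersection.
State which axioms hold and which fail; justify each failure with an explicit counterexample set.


τ IS a topology on X.

Axiom (T1): ∅ ∈ τ? Yes; X ∈ τ? Yes.
Axiom (T2/T3): check pairwise unions and intersections of members of τ.
All pairwise intersections and unions checked — each lies in τ. Therefore τ satisfies (T1), (T2), (T3): it IS a topology on X.


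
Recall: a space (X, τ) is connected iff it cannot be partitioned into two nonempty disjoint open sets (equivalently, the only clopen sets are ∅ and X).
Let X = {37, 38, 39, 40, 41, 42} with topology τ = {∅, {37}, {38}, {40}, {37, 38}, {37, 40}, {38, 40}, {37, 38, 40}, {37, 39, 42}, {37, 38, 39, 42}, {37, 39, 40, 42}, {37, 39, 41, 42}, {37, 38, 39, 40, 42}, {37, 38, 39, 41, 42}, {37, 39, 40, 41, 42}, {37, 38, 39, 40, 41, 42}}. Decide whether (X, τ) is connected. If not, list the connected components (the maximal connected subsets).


(X, τ) is disconnected; components = [{38}, {40}, {37, 39, 41, 42}].

Find clopen sets (U ∈ τ with X ∖ U ∈ τ):
  U = ∅, X ∖ U = {37, 38, 39, 40, 41, 42} — both open, so U is clopen.
  U = {38}, X ∖ U = {37, 39, 40, 41, 42} — both open, so U is clopen.
  U = {40}, X ∖ U = {37, 38, 39, 41, 42} — both open, so U is clopen.
  U = {38, 40}, X ∖ U = {37, 39, 41, 42} — both open, so U is clopen.
  U = {37, 39, 41, 42}, X ∖ U = {38, 40} — both open, so U is clopen.
  U = {37, 38, 39, 41, 42}, X ∖ U = {40} — both open, so U is clopen.
  U = {37, 39, 40, 41, 42}, X ∖ U = {38} — both open, so U is clopen.
  U = {37, 38, 39, 40, 41, 42}, X ∖ U = ∅ — both open, so U is clopen.
Nontrivial clopen(s) exist: e.g. {40}. So (X, τ) is disconnected.
Compute connected components by grouping points that agree on all clopens:
  component: {38}
  component: {40}
  component: {37, 39, 41, 42}


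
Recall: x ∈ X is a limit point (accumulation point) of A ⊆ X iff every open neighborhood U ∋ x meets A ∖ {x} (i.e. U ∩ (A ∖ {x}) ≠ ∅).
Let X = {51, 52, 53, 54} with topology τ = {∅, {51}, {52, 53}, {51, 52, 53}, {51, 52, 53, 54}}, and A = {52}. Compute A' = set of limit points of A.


A' = {53, 54}

For each x ∈ X, list the open sets U ∈ τ with x ∈ U, then check whether U ∩ (A ∖ {x}) ≠ ∅ for every such U.
  x = 51: open {51} ∋ x has {51} ∩ (A ∖ {51}) = ∅, so x is NOT a limit point.
  x = 52: open {52, 53} ∋ x has {52, 53} ∩ (A ∖ {52}) = ∅, so x is NOT a limit point.
  x = 53: opens ∋ x are {52, 53}, {51, 52, 53}, {51, 52, 53, 54}; each meets A ∖ {53}, so x IS a limit point.
  x = 54: opens ∋ x are {51, 52, 53, 54}; each meets A ∖ {54}, so x IS a limit point.
Collecting: A' = {53, 54}.


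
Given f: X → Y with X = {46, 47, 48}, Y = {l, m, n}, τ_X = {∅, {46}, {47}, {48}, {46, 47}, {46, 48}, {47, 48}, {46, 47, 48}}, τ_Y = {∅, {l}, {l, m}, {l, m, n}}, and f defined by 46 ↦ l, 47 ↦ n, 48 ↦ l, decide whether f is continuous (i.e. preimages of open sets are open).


f IS continuous.

Compute f^{-1}(U) for each U ∈ τ_Y:
  U = ∅: f^{-1}(U) = ∅ ∈ τ_X ✓.
  U = {l}: f^{-1}(U) = {46, 48} ∈ τ_X ✓.
  U = {l, m}: f^{-1}(U) = {46, 48} ∈ τ_X ✓.
  U = {l, m, n}: f^{-1}(U) = {46, 47, 48} ∈ τ_X ✓.
Every preimage lies in τ_X, so f IS continuous.


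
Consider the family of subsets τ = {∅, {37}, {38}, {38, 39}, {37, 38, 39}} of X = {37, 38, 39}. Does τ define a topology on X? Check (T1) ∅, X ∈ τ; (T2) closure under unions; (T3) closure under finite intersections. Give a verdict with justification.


τ is NOT a topology on X.

Axiom (T1): ∅ ∈ τ? Yes; X ∈ τ? Yes.
Axiom (T2/T3): check pairwise unions and intersections of members of τ.
Counterexample for (T2): {37} ∪ {38} = {37, 38} ∉ τ. Therefore τ is NOT a topology.


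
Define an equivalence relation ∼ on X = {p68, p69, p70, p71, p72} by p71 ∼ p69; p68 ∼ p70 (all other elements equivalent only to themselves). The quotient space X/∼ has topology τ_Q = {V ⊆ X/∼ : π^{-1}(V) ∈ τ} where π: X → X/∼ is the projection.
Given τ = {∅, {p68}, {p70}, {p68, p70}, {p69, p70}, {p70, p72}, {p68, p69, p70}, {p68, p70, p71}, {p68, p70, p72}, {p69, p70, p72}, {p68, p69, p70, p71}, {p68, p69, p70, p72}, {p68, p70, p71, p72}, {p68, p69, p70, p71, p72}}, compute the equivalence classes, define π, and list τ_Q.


X/∼ = {[p68=p70], [p69=p71], [p72]}; |τ_Q| = 5.

Equivalence classes: [p68=p70], [p69=p71], [p72].
Quotient map π: X → X/∼ sends p68 ↦ [p68=p70], p69 ↦ [p69=p71], p70 ↦ [p68=p70], p71 ↦ [p69=p71], p72 ↦ [p72].
For each subset V ⊆ X/∼, compute π^{-1}(V) ⊆ X and check whether π^{-1}(V) ∈ τ. V is open in τ_Q iff π^{-1}(V) ∈ τ.
  V = {}: π^{-1}(V) = ∅ ∈ τ ✓.
  V = {[p68=p70]}: π^{-1}(V) = {p68, p70} ∈ τ ✓.
  V = {[p69=p71]}: π^{-1}(V) = {p69, p71} ∉ τ ✗.
  V = {[p68=p70], [p69=p71]}: π^{-1}(V) = {p68, p69, p70, p71} ∈ τ ✓.
  V = {[p72]}: π^{-1}(V) = {p72} ∉ τ ✗.
  V = {[p68=p70], [p72]}: π^{-1}(V) = {p68, p70, p72} ∈ τ ✓.
  V = {[p69=p71], [p72]}: π^{-1}(V) = {p69, p71, p72} ∉ τ ✗.
  V = {[p68=p70], [p69=p71], [p72]}: π^{-1}(V) = {p68, p69, p70, p71, p72} ∈ τ ✓.
Open sets in the quotient: τ_Q = {{}, {[p68=p70]}, {[p68=p70], [p69=p71]}, {[p68=p70], [p72]}, {[p68=p70], [p69=p71], [p72]}} (5 elements).


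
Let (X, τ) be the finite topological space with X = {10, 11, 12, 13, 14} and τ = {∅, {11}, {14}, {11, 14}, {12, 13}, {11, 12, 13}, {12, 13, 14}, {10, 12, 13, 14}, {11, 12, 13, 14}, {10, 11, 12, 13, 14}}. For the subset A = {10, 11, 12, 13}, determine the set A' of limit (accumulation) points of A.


A' = {10, 12, 13}

For each x ∈ X, list the open sets U ∈ τ with x ∈ U, then check whether U ∩ (A ∖ {x}) ≠ ∅ for every such U.
  x = 10: opens ∋ x are {10, 12, 13, 14}, {10, 11, 12, 13, 14}; each meets A ∖ {10}, so x IS a limit point.
  x = 11: open {11} ∋ x has {11} ∩ (A ∖ {11}) = ∅, so x is NOT a limit point.
  x = 12: opens ∋ x are {12, 13}, {11, 12, 13}, {12, 13, 14}, {10, 12, 13, 14}, {11, 12, 13, 14}, {10, 11, 12, 13, 14}; each meets A ∖ {12}, so x IS a limit point.
  x = 13: opens ∋ x are {12, 13}, {11, 12, 13}, {12, 13, 14}, {10, 12, 13, 14}, {11, 12, 13, 14}, {10, 11, 12, 13, 14}; each meets A ∖ {13}, so x IS a limit point.
  x = 14: open {14} ∋ x has {14} ∩ (A ∖ {14}) = ∅, so x is NOT a limit point.
Collecting: A' = {10, 12, 13}.


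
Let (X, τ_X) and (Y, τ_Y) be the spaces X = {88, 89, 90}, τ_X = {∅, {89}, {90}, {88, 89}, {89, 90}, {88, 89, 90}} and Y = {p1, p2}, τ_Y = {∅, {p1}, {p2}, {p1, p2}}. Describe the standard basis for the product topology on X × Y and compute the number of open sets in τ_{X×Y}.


Basis B = {∅ × ∅, {89} × {p1}, {89} × {p2}, {90} × {p1}, {90} × {p2}, {88, 89} × {p1}, {88, 89} × {p2}, {89} × {p1, p2}, {89, 90} × {p1}, {89, 90} × {p2}, {90} × {p1, p2}, {88, 89, 90} × {p1}, {88, 89, 90} × {p2}, {88, 89} × {p1, p2}, {89, 90} × {p1, p2}, {88, 89, 90} × {p1, p2}}; |τ_{X×Y}| = 36.

Enumerate products U × V with U ∈ τ_X, V ∈ τ_Y (deduplicated):
  ∅ × ∅ = {} (∅)
  {89} × {p1} = {(89,p1)}
  {89} × {p2} = {(89,p2)}
  {90} × {p1} = {(90,p1)}
  {90} × {p2} = {(90,p2)}
  {88, 89} × {p1} = {(88,p1), (89,p1)}
  {88, 89} × {p2} = {(88,p2), (89,p2)}
  {89} × {p1, p2} = {(89,p1), (89,p2)}
  {89, 90} × {p1} = {(89,p1), (90,p1)}
  {89, 90} × {p2} = {(89,p2), (90,p2)}
  {90} × {p1, p2} = {(90,p1), (90,p2)}
  {88, 89, 90} × {p1} = {(88,p1), (89,p1), (90,p1)}
  {88, 89, 90} × {p2} = {(88,p2), (89,p2), (90,p2)}
  {88, 89} × {p1, p2} = {(88,p1), (88,p2), (89,p1), (89,p2)}
  {89, 90} × {p1, p2} = {(89,p1), (89,p2), (90,p1), (90,p2)}
  {88, 89, 90} × {p1, p2} = {(88,p1), (88,p2), (89,p1), (89,p2), (90,p1), (90,p2)}
These 16 distinct sets form the basis B.
Close under arbitrary unions to get τ_{X×Y}; counting gives |τ_{X×Y}| = 36.


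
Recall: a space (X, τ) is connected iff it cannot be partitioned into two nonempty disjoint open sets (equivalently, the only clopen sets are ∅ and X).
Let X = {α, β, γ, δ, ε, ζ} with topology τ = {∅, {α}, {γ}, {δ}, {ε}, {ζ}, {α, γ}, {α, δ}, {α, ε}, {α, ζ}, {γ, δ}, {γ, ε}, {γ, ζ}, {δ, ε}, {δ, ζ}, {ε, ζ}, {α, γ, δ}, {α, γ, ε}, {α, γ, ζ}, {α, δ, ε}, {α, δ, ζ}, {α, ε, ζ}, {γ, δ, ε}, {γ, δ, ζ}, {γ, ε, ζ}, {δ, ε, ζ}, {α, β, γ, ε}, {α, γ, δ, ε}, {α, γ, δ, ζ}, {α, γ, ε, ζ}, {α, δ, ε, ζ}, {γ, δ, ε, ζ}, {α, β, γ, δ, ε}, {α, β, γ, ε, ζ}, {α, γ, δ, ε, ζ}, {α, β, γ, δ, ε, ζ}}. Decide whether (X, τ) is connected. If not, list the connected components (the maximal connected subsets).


(X, τ) is disconnected; components = [{δ}, {ζ}, {α, β, γ, ε}].

Find clopen sets (U ∈ τ with X ∖ U ∈ τ):
  U = ∅, X ∖ U = {α, β, γ, δ, ε, ζ} — both open, so U is clopen.
  U = {δ}, X ∖ U = {α, β, γ, ε, ζ} — both open, so U is clopen.
  U = {ζ}, X ∖ U = {α, β, γ, δ, ε} — both open, so U is clopen.
  U = {δ, ζ}, X ∖ U = {α, β, γ, ε} — both open, so U is clopen.
  U = {α, β, γ, ε}, X ∖ U = {δ, ζ} — both open, so U is clopen.
  U = {α, β, γ, δ, ε}, X ∖ U = {ζ} — both open, so U is clopen.
  U = {α, β, γ, ε, ζ}, X ∖ U = {δ} — both open, so U is clopen.
  U = {α, β, γ, δ, ε, ζ}, X ∖ U = ∅ — both open, so U is clopen.
Nontrivial clopen(s) exist: e.g. {δ, ζ}. So (X, τ) is disconnected.
Compute connected components by grouping points that agree on all clopens:
  component: {δ}
  component: {ζ}
  component: {α, β, γ, ε}


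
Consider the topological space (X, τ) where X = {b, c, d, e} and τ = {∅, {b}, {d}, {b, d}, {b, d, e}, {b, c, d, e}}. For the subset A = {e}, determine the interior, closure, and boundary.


int(A) = ∅, cl(A) = {c, e}, ∂A = {c, e}.

Closed sets in (X, τ) are complements of opens:
  closed(X, τ) = {∅, {c}, {c, e}, {b, c, e}, {c, d, e}, {b, c, d, e}}.
int(A) = ⋃ {U ∈ τ : U ⊆ A}. Opens contained in A: ∅.
Taking the union of these: int(A) = ∅.
cl(A) = ⋂ {C closed : A ⊆ C}. Closed sets containing A: {c, e}, {b, c, e}, {c, d, e}, {b, c, d, e}.
Intersecting these: cl(A) = {c, e}.
∂A = cl(A) ∖ int(A) = {c, e} ∖ ∅ = {c, e}.


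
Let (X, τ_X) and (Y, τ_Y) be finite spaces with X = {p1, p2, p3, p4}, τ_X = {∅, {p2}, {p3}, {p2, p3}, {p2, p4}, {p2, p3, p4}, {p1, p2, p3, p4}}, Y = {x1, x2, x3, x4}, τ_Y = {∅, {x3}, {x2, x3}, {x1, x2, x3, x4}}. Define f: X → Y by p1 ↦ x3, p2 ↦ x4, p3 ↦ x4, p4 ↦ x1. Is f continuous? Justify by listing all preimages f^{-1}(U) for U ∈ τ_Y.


f is NOT continuous.

Compute f^{-1}(U) for each U ∈ τ_Y:
  U = ∅: f^{-1}(U) = ∅ ∈ τ_X ✓.
  U = {x3}: f^{-1}(U) = {p1} ∉ τ_X ✗.
  U = {x2, x3}: f^{-1}(U) = {p1} ∉ τ_X ✗.
  U = {x1, x2, x3, x4}: f^{-1}(U) = {p1, p2, p3, p4} ∈ τ_X ✓.
Found U = {x3} with f^{-1}(U) = {p1} not in τ_X. Therefore f is NOT continuous.


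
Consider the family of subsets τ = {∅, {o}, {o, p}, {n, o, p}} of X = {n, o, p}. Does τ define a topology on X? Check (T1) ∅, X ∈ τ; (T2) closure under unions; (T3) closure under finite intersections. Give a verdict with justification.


τ IS a topology on X.

Axiom (T1): ∅ ∈ τ? Yes; X ∈ τ? Yes.
Axiom (T2/T3): check pairwise unions and intersections of members of τ.
All pairwise intersections and unions checked — each lies in τ. Therefore τ satisfies (T1), (T2), (T3): it IS a topology on X.


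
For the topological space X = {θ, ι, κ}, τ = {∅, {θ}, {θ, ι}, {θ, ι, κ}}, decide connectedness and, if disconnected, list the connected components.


(X, τ) is connected.

Find clopen sets (U ∈ τ with X ∖ U ∈ τ):
  U = ∅, X ∖ U = {θ, ι, κ} — both open, so U is clopen.
  U = {θ, ι, κ}, X ∖ U = ∅ — both open, so U is clopen.
Only trivial clopens (∅ and X) exist, so (X, τ) is connected.
Compute connected components by grouping points that agree on all clopens:
  component: {θ, ι, κ}


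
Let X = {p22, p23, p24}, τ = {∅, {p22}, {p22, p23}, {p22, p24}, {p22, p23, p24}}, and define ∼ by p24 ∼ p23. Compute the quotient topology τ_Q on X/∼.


X/∼ = {[p22], [p23=p24]}; |τ_Q| = 3.

Equivalence classes: [p22], [p23=p24].
Quotient map π: X → X/∼ sends p22 ↦ [p22], p23 ↦ [p23=p24], p24 ↦ [p23=p24].
For each subset V ⊆ X/∼, compute π^{-1}(V) ⊆ X and check whether π^{-1}(V) ∈ τ. V is open in τ_Q iff π^{-1}(V) ∈ τ.
  V = {}: π^{-1}(V) = ∅ ∈ τ ✓.
  V = {[p22]}: π^{-1}(V) = {p22} ∈ τ ✓.
  V = {[p23=p24]}: π^{-1}(V) = {p23, p24} ∉ τ ✗.
  V = {[p22], [p23=p24]}: π^{-1}(V) = {p22, p23, p24} ∈ τ ✓.
Open sets in the quotient: τ_Q = {{}, {[p22]}, {[p22], [p23=p24]}} (3 elements).


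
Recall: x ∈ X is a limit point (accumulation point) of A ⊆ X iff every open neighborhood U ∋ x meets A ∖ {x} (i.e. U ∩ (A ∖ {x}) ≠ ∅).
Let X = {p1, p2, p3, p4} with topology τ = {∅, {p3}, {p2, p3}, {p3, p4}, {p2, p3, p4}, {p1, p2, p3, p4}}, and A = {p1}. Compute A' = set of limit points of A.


A' = ∅

For each x ∈ X, list the open sets U ∈ τ with x ∈ U, then check whether U ∩ (A ∖ {x}) ≠ ∅ for every such U.
  x = p1: open {p1, p2, p3, p4} ∋ x has {p1, p2, p3, p4} ∩ (A ∖ {p1}) = ∅, so x is NOT a limit point.
  x = p2: open {p2, p3} ∋ x has {p2, p3} ∩ (A ∖ {p2}) = ∅, so x is NOT a limit point.
  x = p3: open {p3} ∋ x has {p3} ∩ (A ∖ {p3}) = ∅, so x is NOT a limit point.
  x = p4: open {p3, p4} ∋ x has {p3, p4} ∩ (A ∖ {p4}) = ∅, so x is NOT a limit point.
Collecting: A' = ∅.


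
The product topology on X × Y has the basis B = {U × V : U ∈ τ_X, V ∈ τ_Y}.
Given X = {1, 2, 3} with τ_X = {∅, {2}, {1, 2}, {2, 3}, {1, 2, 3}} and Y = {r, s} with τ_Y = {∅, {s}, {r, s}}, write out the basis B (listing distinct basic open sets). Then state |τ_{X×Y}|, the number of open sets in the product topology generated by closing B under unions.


Basis B = {∅ × ∅, {2} × {s}, {1, 2} × {s}, {2} × {r, s}, {2, 3} × {s}, {1, 2, 3} × {s}, {1, 2} × {r, s}, {2, 3} × {r, s}, {1, 2, 3} × {r, s}}; |τ_{X×Y}| = 14.

Enumerate products U × V with U ∈ τ_X, V ∈ τ_Y (deduplicated):
  ∅ × ∅ = {} (∅)
  {2} × {s} = {(2,s)}
  {1, 2} × {s} = {(1,s), (2,s)}
  {2} × {r, s} = {(2,r), (2,s)}
  {2, 3} × {s} = {(2,s), (3,s)}
  {1, 2, 3} × {s} = {(1,s), (2,s), (3,s)}
  {1, 2} × {r, s} = {(1,r), (1,s), (2,r), (2,s)}
  {2, 3} × {r, s} = {(2,r), (2,s), (3,r), (3,s)}
  {1, 2, 3} × {r, s} = {(1,r), (1,s), (2,r), (2,s), (3,r), (3,s)}
These 9 distinct sets form the basis B.
Close under arbitrary unions to get τ_{X×Y}; counting gives |τ_{X×Y}| = 14.


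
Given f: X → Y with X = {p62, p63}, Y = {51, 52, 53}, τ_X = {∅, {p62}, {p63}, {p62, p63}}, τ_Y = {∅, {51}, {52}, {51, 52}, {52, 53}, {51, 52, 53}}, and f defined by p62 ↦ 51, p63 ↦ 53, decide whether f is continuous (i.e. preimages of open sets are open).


f IS continuous.

Compute f^{-1}(U) for each U ∈ τ_Y:
  U = ∅: f^{-1}(U) = ∅ ∈ τ_X ✓.
  U = {51}: f^{-1}(U) = {p62} ∈ τ_X ✓.
  U = {52}: f^{-1}(U) = ∅ ∈ τ_X ✓.
  U = {51, 52}: f^{-1}(U) = {p62} ∈ τ_X ✓.
  U = {52, 53}: f^{-1}(U) = {p63} ∈ τ_X ✓.
  U = {51, 52, 53}: f^{-1}(U) = {p62, p63} ∈ τ_X ✓.
Every preimage lies in τ_X, so f IS continuous.


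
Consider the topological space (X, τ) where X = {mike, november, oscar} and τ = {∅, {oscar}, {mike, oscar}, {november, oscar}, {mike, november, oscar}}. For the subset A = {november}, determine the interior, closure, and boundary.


int(A) = ∅, cl(A) = {november}, ∂A = {november}.

Closed sets in (X, τ) are complements of opens:
  closed(X, τ) = {∅, {mike}, {november}, {mike, november}, {mike, november, oscar}}.
int(A) = ⋃ {U ∈ τ : U ⊆ A}. Opens contained in A: ∅.
Taking the union of these: int(A) = ∅.
cl(A) = ⋂ {C closed : A ⊆ C}. Closed sets containing A: {november}, {mike, november}, {mike, november, oscar}.
Intersecting these: cl(A) = {november}.
∂A = cl(A) ∖ int(A) = {november} ∖ ∅ = {november}.


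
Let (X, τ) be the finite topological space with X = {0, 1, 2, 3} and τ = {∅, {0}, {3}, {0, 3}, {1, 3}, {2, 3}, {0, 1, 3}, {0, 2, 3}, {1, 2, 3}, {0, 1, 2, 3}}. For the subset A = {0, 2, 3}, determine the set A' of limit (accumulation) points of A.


A' = {1, 2}

For each x ∈ X, list the open sets U ∈ τ with x ∈ U, then check whether U ∩ (A ∖ {x}) ≠ ∅ for every such U.
  x = 0: open {0} ∋ x has {0} ∩ (A ∖ {0}) = ∅, so x is NOT a limit point.
  x = 1: opens ∋ x are {1, 3}, {0, 1, 3}, {1, 2, 3}, {0, 1, 2, 3}; each meets A ∖ {1}, so x IS a limit point.
  x = 2: opens ∋ x are {2, 3}, {0, 2, 3}, {1, 2, 3}, {0, 1, 2, 3}; each meets A ∖ {2}, so x IS a limit point.
  x = 3: open {3} ∋ x has {3} ∩ (A ∖ {3}) = ∅, so x is NOT a limit point.
Collecting: A' = {1, 2}.


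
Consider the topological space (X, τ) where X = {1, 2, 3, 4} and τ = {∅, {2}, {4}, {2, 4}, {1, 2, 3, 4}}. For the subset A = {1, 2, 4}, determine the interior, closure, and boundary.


int(A) = {2, 4}, cl(A) = {1, 2, 3, 4}, ∂A = {1, 3}.

Closed sets in (X, τ) are complements of opens:
  closed(X, τ) = {∅, {1, 3}, {1, 2, 3}, {1, 3, 4}, {1, 2, 3, 4}}.
int(A) = ⋃ {U ∈ τ : U ⊆ A}. Opens contained in A: ∅, {2}, {4}, {2, 4}.
Taking the union of these: int(A) = {2, 4}.
cl(A) = ⋂ {C closed : A ⊆ C}. Closed sets containing A: {1, 2, 3, 4}.
Intersecting these: cl(A) = {1, 2, 3, 4}.
∂A = cl(A) ∖ int(A) = {1, 2, 3, 4} ∖ {2, 4} = {1, 3}.


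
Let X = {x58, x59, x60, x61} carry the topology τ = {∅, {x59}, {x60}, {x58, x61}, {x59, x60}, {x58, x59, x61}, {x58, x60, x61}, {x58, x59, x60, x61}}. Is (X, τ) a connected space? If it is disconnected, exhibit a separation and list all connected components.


(X, τ) is disconnected; components = [{x59}, {x60}, {x58, x61}].

Find clopen sets (U ∈ τ with X ∖ U ∈ τ):
  U = ∅, X ∖ U = {x58, x59, x60, x61} — both open, so U is clopen.
  U = {x59}, X ∖ U = {x58, x60, x61} — both open, so U is clopen.
  U = {x60}, X ∖ U = {x58, x59, x61} — both open, so U is clopen.
  U = {x58, x61}, X ∖ U = {x59, x60} — both open, so U is clopen.
  U = {x59, x60}, X ∖ U = {x58, x61} — both open, so U is clopen.
  U = {x58, x59, x61}, X ∖ U = {x60} — both open, so U is clopen.
  U = {x58, x60, x61}, X ∖ U = {x59} — both open, so U is clopen.
  U = {x58, x59, x60, x61}, X ∖ U = ∅ — both open, so U is clopen.
Nontrivial clopen(s) exist: e.g. {x58, x61}. So (X, τ) is disconnected.
Compute connected components by grouping points that agree on all clopens:
  component: {x59}
  component: {x60}
  component: {x58, x61}


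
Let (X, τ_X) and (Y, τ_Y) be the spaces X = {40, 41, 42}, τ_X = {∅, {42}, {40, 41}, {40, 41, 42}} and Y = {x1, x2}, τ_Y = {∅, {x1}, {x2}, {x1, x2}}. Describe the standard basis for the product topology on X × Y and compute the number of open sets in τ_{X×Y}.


Basis B = {∅ × ∅, {42} × {x1}, {42} × {x2}, {40, 41} × {x1}, {40, 41} × {x2}, {42} × {x1, x2}, {40, 41, 42} × {x1}, {40, 41, 42} × {x2}, {40, 41} × {x1, x2}, {40, 41, 42} × {x1, x2}}; |τ_{X×Y}| = 16.

Enumerate products U × V with U ∈ τ_X, V ∈ τ_Y (deduplicated):
  ∅ × ∅ = {} (∅)
  {42} × {x1} = {(42,x1)}
  {42} × {x2} = {(42,x2)}
  {40, 41} × {x1} = {(40,x1), (41,x1)}
  {40, 41} × {x2} = {(40,x2), (41,x2)}
  {42} × {x1, x2} = {(42,x1), (42,x2)}
  {40, 41, 42} × {x1} = {(40,x1), (41,x1), (42,x1)}
  {40, 41, 42} × {x2} = {(40,x2), (41,x2), (42,x2)}
  {40, 41} × {x1, x2} = {(40,x1), (40,x2), (41,x1), (41,x2)}
  {40, 41, 42} × {x1, x2} = {(40,x1), (40,x2), (41,x1), (41,x2), (42,x1), (42,x2)}
These 10 distinct sets form the basis B.
Close under arbitrary unions to get τ_{X×Y}; counting gives |τ_{X×Y}| = 16.


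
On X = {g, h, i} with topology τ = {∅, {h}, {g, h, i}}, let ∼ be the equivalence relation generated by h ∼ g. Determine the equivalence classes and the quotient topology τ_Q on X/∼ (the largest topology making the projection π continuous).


X/∼ = {[g=h], [i]}; |τ_Q| = 2.

Equivalence classes: [g=h], [i].
Quotient map π: X → X/∼ sends g ↦ [g=h], h ↦ [g=h], i ↦ [i].
For each subset V ⊆ X/∼, compute π^{-1}(V) ⊆ X and check whether π^{-1}(V) ∈ τ. V is open in τ_Q iff π^{-1}(V) ∈ τ.
  V = {}: π^{-1}(V) = ∅ ∈ τ ✓.
  V = {[g=h]}: π^{-1}(V) = {g, h} ∉ τ ✗.
  V = {[i]}: π^{-1}(V) = {i} ∉ τ ✗.
  V = {[g=h], [i]}: π^{-1}(V) = {g, h, i} ∈ τ ✓.
Open sets in the quotient: τ_Q = {{}, {[g=h], [i]}} (2 elements).


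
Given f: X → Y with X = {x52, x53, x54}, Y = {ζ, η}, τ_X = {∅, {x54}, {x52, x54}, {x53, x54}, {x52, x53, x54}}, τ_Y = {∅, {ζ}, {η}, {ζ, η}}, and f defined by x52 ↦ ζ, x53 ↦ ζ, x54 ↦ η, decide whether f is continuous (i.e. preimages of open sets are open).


f is NOT continuous.

Compute f^{-1}(U) for each U ∈ τ_Y:
  U = ∅: f^{-1}(U) = ∅ ∈ τ_X ✓.
  U = {ζ}: f^{-1}(U) = {x52, x53} ∉ τ_X ✗.
  U = {η}: f^{-1}(U) = {x54} ∈ τ_X ✓.
  U = {ζ, η}: f^{-1}(U) = {x52, x53, x54} ∈ τ_X ✓.
Found U = {ζ} with f^{-1}(U) = {x52, x53} not in τ_X. Therefore f is NOT continuous.


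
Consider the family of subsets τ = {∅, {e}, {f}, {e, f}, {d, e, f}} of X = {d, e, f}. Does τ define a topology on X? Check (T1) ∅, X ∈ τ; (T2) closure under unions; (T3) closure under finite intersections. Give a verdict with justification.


τ IS a topology on X.

Axiom (T1): ∅ ∈ τ? Yes; X ∈ τ? Yes.
Axiom (T2/T3): check pairwise unions and intersections of members of τ.
All pairwise intersections and unions checked — each lies in τ. Therefore τ satisfies (T1), (T2), (T3): it IS a topology on X.


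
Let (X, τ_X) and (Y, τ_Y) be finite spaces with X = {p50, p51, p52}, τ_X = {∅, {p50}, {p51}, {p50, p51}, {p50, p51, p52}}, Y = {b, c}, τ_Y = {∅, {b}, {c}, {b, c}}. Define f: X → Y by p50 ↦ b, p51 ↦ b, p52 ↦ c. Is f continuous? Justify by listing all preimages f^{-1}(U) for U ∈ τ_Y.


f is NOT continuous.

Compute f^{-1}(U) for each U ∈ τ_Y:
  U = ∅: f^{-1}(U) = ∅ ∈ τ_X ✓.
  U = {b}: f^{-1}(U) = {p50, p51} ∈ τ_X ✓.
  U = {c}: f^{-1}(U) = {p52} ∉ τ_X ✗.
  U = {b, c}: f^{-1}(U) = {p50, p51, p52} ∈ τ_X ✓.
Found U = {c} with f^{-1}(U) = {p52} not in τ_X. Therefore f is NOT continuous.


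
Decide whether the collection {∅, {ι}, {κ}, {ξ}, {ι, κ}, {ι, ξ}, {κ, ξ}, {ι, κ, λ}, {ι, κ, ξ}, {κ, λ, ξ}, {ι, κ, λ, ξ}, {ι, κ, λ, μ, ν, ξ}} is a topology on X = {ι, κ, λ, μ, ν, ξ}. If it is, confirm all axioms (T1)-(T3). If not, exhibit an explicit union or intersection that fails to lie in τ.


τ is NOT a topology on X.

Axiom (T1): ∅ ∈ τ? Yes; X ∈ τ? Yes.
Axiom (T2/T3): check pairwise unions and intersections of members of τ.
Counterexample for (T3): {ι, κ, λ} ∩ {κ, λ, ξ} = {κ, λ} ∉ τ. Therefore τ is NOT a topology.


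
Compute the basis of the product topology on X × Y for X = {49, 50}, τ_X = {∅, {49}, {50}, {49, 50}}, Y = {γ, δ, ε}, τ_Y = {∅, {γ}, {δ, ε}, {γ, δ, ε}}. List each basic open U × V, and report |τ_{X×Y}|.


Basis B = {∅ × ∅, {49} × {γ}, {50} × {γ}, {49, 50} × {γ}, {49} × {δ, ε}, {50} × {δ, ε}, {49} × {γ, δ, ε}, {50} × {γ, δ, ε}, {49, 50} × {δ, ε}, {49, 50} × {γ, δ, ε}}; |τ_{X×Y}| = 16.

Enumerate products U × V with U ∈ τ_X, V ∈ τ_Y (deduplicated):
  ∅ × ∅ = {} (∅)
  {49} × {γ} = {(49,γ)}
  {50} × {γ} = {(50,γ)}
  {49, 50} × {γ} = {(49,γ), (50,γ)}
  {49} × {δ, ε} = {(49,δ), (49,ε)}
  {50} × {δ, ε} = {(50,δ), (50,ε)}
  {49} × {γ, δ, ε} = {(49,γ), (49,δ), (49,ε)}
  {50} × {γ, δ, ε} = {(50,γ), (50,δ), (50,ε)}
  {49, 50} × {δ, ε} = {(49,δ), (49,ε), (50,δ), (50,ε)}
  {49, 50} × {γ, δ, ε} = {(49,γ), (49,δ), (49,ε), (50,γ), (50,δ), (50,ε)}
These 10 distinct sets form the basis B.
Close under arbitrary unions to get τ_{X×Y}; counting gives |τ_{X×Y}| = 16.


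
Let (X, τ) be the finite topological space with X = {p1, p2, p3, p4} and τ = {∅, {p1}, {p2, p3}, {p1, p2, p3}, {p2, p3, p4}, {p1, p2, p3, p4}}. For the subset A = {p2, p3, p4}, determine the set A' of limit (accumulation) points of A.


A' = {p2, p3, p4}

For each x ∈ X, list the open sets U ∈ τ with x ∈ U, then check whether U ∩ (A ∖ {x}) ≠ ∅ for every such U.
  x = p1: open {p1} ∋ x has {p1} ∩ (A ∖ {p1}) = ∅, so x is NOT a limit point.
  x = p2: opens ∋ x are {p2, p3}, {p1, p2, p3}, {p2, p3, p4}, {p1, p2, p3, p4}; each meets A ∖ {p2}, so x IS a limit point.
  x = p3: opens ∋ x are {p2, p3}, {p1, p2, p3}, {p2, p3, p4}, {p1, p2, p3, p4}; each meets A ∖ {p3}, so x IS a limit point.
  x = p4: opens ∋ x are {p2, p3, p4}, {p1, p2, p3, p4}; each meets A ∖ {p4}, so x IS a limit point.
Collecting: A' = {p2, p3, p4}.


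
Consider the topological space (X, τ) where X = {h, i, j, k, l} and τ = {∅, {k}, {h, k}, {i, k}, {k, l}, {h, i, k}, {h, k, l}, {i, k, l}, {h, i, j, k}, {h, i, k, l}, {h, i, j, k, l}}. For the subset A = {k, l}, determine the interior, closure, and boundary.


int(A) = {k, l}, cl(A) = {h, i, j, k, l}, ∂A = {h, i, j}.

Closed sets in (X, τ) are complements of opens:
  closed(X, τ) = {∅, {j}, {l}, {h, j}, {i, j}, {j, l}, {h, i, j}, {h, j, l}, {i, j, l}, {h, i, j, l}, {h, i, j, k, l}}.
int(A) = ⋃ {U ∈ τ : U ⊆ A}. Opens contained in A: ∅, {k}, {k, l}.
Taking the union of these: int(A) = {k, l}.
cl(A) = ⋂ {C closed : A ⊆ C}. Closed sets containing A: {h, i, j, k, l}.
Intersecting these: cl(A) = {h, i, j, k, l}.
∂A = cl(A) ∖ int(A) = {h, i, j, k, l} ∖ {k, l} = {h, i, j}.


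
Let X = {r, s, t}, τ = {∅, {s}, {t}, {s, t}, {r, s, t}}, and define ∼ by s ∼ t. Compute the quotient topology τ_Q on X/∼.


X/∼ = {[r], [s=t]}; |τ_Q| = 3.

Equivalence classes: [r], [s=t].
Quotient map π: X → X/∼ sends r ↦ [r], s ↦ [s=t], t ↦ [s=t].
For each subset V ⊆ X/∼, compute π^{-1}(V) ⊆ X and check whether π^{-1}(V) ∈ τ. V is open in τ_Q iff π^{-1}(V) ∈ τ.
  V = {}: π^{-1}(V) = ∅ ∈ τ ✓.
  V = {[r]}: π^{-1}(V) = {r} ∉ τ ✗.
  V = {[s=t]}: π^{-1}(V) = {s, t} ∈ τ ✓.
  V = {[r], [s=t]}: π^{-1}(V) = {r, s, t} ∈ τ ✓.
Open sets in the quotient: τ_Q = {{}, {[s=t]}, {[r], [s=t]}} (3 elements).


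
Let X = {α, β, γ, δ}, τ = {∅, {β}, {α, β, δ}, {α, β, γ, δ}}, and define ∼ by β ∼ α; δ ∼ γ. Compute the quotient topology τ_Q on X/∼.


X/∼ = {[α=β], [γ=δ]}; |τ_Q| = 2.

Equivalence classes: [α=β], [γ=δ].
Quotient map π: X → X/∼ sends α ↦ [α=β], β ↦ [α=β], γ ↦ [γ=δ], δ ↦ [γ=δ].
For each subset V ⊆ X/∼, compute π^{-1}(V) ⊆ X and check whether π^{-1}(V) ∈ τ. V is open in τ_Q iff π^{-1}(V) ∈ τ.
  V = {}: π^{-1}(V) = ∅ ∈ τ ✓.
  V = {[α=β]}: π^{-1}(V) = {α, β} ∉ τ ✗.
  V = {[γ=δ]}: π^{-1}(V) = {γ, δ} ∉ τ ✗.
  V = {[α=β], [γ=δ]}: π^{-1}(V) = {α, β, γ, δ} ∈ τ ✓.
Open sets in the quotient: τ_Q = {{}, {[α=β], [γ=δ]}} (2 elements).


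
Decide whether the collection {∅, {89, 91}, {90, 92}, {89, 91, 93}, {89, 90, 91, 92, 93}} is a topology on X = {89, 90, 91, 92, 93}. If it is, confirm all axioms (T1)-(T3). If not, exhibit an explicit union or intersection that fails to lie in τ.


τ is NOT a topology on X.

Axiom (T1): ∅ ∈ τ? Yes; X ∈ τ? Yes.
Axiom (T2/T3): check pairwise unions and intersections of members of τ.
Counterexample for (T2): {89, 91} ∪ {90, 92} = {89, 90, 91, 92} ∉ τ. Therefore τ is NOT a topology.


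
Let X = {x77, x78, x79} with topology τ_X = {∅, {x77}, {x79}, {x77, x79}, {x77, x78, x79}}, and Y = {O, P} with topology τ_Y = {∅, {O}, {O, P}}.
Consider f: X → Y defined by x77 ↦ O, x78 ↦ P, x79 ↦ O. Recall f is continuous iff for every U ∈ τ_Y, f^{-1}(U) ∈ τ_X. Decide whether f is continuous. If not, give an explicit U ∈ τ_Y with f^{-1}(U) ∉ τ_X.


f IS continuous.

Compute f^{-1}(U) for each U ∈ τ_Y:
  U = ∅: f^{-1}(U) = ∅ ∈ τ_X ✓.
  U = {O}: f^{-1}(U) = {x77, x79} ∈ τ_X ✓.
  U = {O, P}: f^{-1}(U) = {x77, x78, x79} ∈ τ_X ✓.
Every preimage lies in τ_X, so f IS continuous.


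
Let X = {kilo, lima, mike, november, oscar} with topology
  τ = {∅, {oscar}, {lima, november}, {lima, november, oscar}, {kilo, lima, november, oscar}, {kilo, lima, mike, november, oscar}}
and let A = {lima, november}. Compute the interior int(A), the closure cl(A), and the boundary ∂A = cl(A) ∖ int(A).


int(A) = {lima, november}, cl(A) = {kilo, lima, mike, november}, ∂A = {kilo, mike}.

Closed sets in (X, τ) are complements of opens:
  closed(X, τ) = {∅, {mike}, {kilo, mike}, {kilo, mike, oscar}, {kilo, lima, mike, november}, {kilo, lima, mike, november, oscar}}.
int(A) = ⋃ {U ∈ τ : U ⊆ A}. Opens contained in A: ∅, {lima, november}.
Taking the union of these: int(A) = {lima, november}.
cl(A) = ⋂ {C closed : A ⊆ C}. Closed sets containing A: {kilo, lima, mike, november}, {kilo, lima, mike, november, oscar}.
Intersecting these: cl(A) = {kilo, lima, mike, november}.
∂A = cl(A) ∖ int(A) = {kilo, lima, mike, november} ∖ {lima, november} = {kilo, mike}.


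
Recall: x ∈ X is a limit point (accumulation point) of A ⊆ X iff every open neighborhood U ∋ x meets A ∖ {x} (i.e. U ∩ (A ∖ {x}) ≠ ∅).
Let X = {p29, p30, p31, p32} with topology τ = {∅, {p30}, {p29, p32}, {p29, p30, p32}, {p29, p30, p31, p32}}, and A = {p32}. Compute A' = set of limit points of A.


A' = {p29, p31}

For each x ∈ X, list the open sets U ∈ τ with x ∈ U, then check whether U ∩ (A ∖ {x}) ≠ ∅ for every such U.
  x = p29: opens ∋ x are {p29, p32}, {p29, p30, p32}, {p29, p30, p31, p32}; each meets A ∖ {p29}, so x IS a limit point.
  x = p30: open {p30} ∋ x has {p30} ∩ (A ∖ {p30}) = ∅, so x is NOT a limit point.
  x = p31: opens ∋ x are {p29, p30, p31, p32}; each meets A ∖ {p31}, so x IS a limit point.
  x = p32: open {p29, p32} ∋ x has {p29, p32} ∩ (A ∖ {p32}) = ∅, so x is NOT a limit point.
Collecting: A' = {p29, p31}.


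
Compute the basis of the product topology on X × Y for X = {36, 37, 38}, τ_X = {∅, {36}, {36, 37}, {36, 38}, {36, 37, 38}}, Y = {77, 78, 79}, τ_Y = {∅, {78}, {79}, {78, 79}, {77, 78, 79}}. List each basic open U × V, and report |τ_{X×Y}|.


Basis B = {∅ × ∅, {36} × {78}, {36} × {79}, {36} × {78, 79}, {36, 37} × {78}, {36, 38} × {78}, {36, 37} × {79}, {36, 38} × {79}, {36} × {77, 78, 79}, {36, 37, 38} × {78}, {36, 37, 38} × {79}, {36, 37} × {78, 79}, {36, 38} × {78, 79}, {36, 37} × {77, 78, 79}, {36, 38} × {77, 78, 79}, {36, 37, 38} × {78, 79}, {36, 37, 38} × {77, 78, 79}}; |τ_{X×Y}| = 50.

Enumerate products U × V with U ∈ τ_X, V ∈ τ_Y (deduplicated):
  ∅ × ∅ = {} (∅)
  {36} × {78} = {(36,78)}
  {36} × {79} = {(36,79)}
  {36} × {78, 79} = {(36,78), (36,79)}
  {36, 37} × {78} = {(36,78), (37,78)}
  {36, 38} × {78} = {(36,78), (38,78)}
  {36, 37} × {79} = {(36,79), (37,79)}
  {36, 38} × {79} = {(36,79), (38,79)}
  {36} × {77, 78, 79} = {(36,77), (36,78), (36,79)}
  {36, 37, 38} × {78} = {(36,78), (37,78), (38,78)}
  {36, 37, 38} × {79} = {(36,79), (37,79), (38,79)}
  {36, 37} × {78, 79} = {(36,78), (36,79), (37,78), (37,79)}
  {36, 38} × {78, 79} = {(36,78), (36,79), (38,78), (38,79)}
  {36, 37} × {77, 78, 79} = {(36,77), (36,78), (36,79), (37,77), (37,78), (37,79)}
  {36, 38} × {77, 78, 79} = {(36,77), (36,78), (36,79), (38,77), (38,78), (38,79)}
  {36, 37, 38} × {78, 79} = {(36,78), (36,79), (37,78), (37,79), (38,78), (38,79)}
  {36, 37, 38} × {77, 78, 79} = {(36,77), (36,78), (36,79), (37,77), (37,78), (37,79), (38,77), (38,78), (38,79)}
These 17 distinct sets form the basis B.
Close under arbitrary unions to get τ_{X×Y}; counting gives |τ_{X×Y}| = 50.


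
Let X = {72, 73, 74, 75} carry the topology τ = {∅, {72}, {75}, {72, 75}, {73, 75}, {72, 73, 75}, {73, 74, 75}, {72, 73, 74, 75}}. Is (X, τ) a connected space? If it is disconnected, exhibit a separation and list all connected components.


(X, τ) is disconnected; components = [{72}, {73, 74, 75}].

Find clopen sets (U ∈ τ with X ∖ U ∈ τ):
  U = ∅, X ∖ U = {72, 73, 74, 75} — both open, so U is clopen.
  U = {72}, X ∖ U = {73, 74, 75} — both open, so U is clopen.
  U = {73, 74, 75}, X ∖ U = {72} — both open, so U is clopen.
  U = {72, 73, 74, 75}, X ∖ U = ∅ — both open, so U is clopen.
Nontrivial clopen(s) exist: e.g. {72}. So (X, τ) is disconnected.
Compute connected components by grouping points that agree on all clopens:
  component: {72}
  component: {73, 74, 75}


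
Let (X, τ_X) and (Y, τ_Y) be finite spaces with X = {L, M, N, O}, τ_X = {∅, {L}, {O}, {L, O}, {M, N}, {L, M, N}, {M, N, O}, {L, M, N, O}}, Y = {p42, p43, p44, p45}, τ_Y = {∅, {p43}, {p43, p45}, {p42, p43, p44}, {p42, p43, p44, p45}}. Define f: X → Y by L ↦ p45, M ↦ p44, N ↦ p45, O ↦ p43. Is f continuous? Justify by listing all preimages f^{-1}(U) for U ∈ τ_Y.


f is NOT continuous.

Compute f^{-1}(U) for each U ∈ τ_Y:
  U = ∅: f^{-1}(U) = ∅ ∈ τ_X ✓.
  U = {p43}: f^{-1}(U) = {O} ∈ τ_X ✓.
  U = {p43, p45}: f^{-1}(U) = {L, N, O} ∉ τ_X ✗.
  U = {p42, p43, p44}: f^{-1}(U) = {M, O} ∉ τ_X ✗.
  U = {p42, p43, p44, p45}: f^{-1}(U) = {L, M, N, O} ∈ τ_X ✓.
Found U = {p43, p45} with f^{-1}(U) = {L, N, O} not in τ_X. Therefore f is NOT continuous.


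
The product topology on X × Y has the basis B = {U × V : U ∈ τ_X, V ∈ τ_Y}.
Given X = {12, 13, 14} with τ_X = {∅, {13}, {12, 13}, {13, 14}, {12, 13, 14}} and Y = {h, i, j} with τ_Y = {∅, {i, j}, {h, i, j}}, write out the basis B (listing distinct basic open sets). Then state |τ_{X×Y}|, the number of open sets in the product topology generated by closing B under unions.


Basis B = {∅ × ∅, {13} × {i, j}, {13} × {h, i, j}, {12, 13} × {i, j}, {13, 14} × {i, j}, {12, 13} × {h, i, j}, {12, 13, 14} × {i, j}, {13, 14} × {h, i, j}, {12, 13, 14} × {h, i, j}}; |τ_{X×Y}| = 14.

Enumerate products U × V with U ∈ τ_X, V ∈ τ_Y (deduplicated):
  ∅ × ∅ = {} (∅)
  {13} × {i, j} = {(13,i), (13,j)}
  {13} × {h, i, j} = {(13,h), (13,i), (13,j)}
  {12, 13} × {i, j} = {(12,i), (12,j), (13,i), (13,j)}
  {13, 14} × {i, j} = {(13,i), (13,j), (14,i), (14,j)}
  {12, 13} × {h, i, j} = {(12,h), (12,i), (12,j), (13,h), (13,i), (13,j)}
  {12, 13, 14} × {i, j} = {(12,i), (12,j), (13,i), (13,j), (14,i), (14,j)}
  {13, 14} × {h, i, j} = {(13,h), (13,i), (13,j), (14,h), (14,i), (14,j)}
  {12, 13, 14} × {h, i, j} = {(12,h), (12,i), (12,j), (13,h), (13,i), (13,j), (14,h), (14,i), (14,j)}
These 9 distinct sets form the basis B.
Close under arbitrary unions to get τ_{X×Y}; counting gives |τ_{X×Y}| = 14.
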